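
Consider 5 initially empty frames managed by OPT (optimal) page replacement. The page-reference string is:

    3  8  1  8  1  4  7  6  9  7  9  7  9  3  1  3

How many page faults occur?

3: fault, frames {3}
8: fault, frames {3,8}
1: fault, frames {3,8,1}
8: hit
1: hit
4: fault, frames {3,8,1,4}
7: fault, frames {3,8,1,4,7}
6: fault, evict 4, frames {3,8,1,7,6}
9: fault, evict 6, frames {3,8,1,7,9}
7: hit
9: hit
7: hit
9: hit
3: hit
1: hit
3: hit
Page faults: 7.

7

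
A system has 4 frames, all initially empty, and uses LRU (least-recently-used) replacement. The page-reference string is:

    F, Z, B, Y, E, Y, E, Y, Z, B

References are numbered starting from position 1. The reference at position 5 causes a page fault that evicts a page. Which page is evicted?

pos 1: F: fault, frames [F]
pos 2: Z: fault, frames [F, Z]
pos 3: B: fault, frames [F, Z, B]
pos 4: Y: fault, frames [F, Z, B, Y]
pos 5: E: fault, evict F, frames [Z, B, Y, E]
At position 5, page F is evicted.

F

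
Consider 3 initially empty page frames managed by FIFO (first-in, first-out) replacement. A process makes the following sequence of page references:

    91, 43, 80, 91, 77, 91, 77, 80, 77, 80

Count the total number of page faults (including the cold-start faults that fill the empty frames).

5

91 -> fault, frames {91}
43 -> fault, frames {91,43}
80 -> fault, frames {91,43,80}
91 -> hit
77 -> fault, evict 91, frames {43,80,77}
91 -> fault, evict 43, frames {80,77,91}
77 -> hit
80 -> hit
77 -> hit
80 -> hit
Page faults: 5.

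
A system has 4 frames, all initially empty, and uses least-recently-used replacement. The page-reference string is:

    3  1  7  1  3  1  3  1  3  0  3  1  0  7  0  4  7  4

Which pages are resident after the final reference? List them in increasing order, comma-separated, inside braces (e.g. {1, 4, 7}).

3: fault, frames [3]
1: fault, frames [3, 1]
7: fault, frames [3, 1, 7]
1: hit
3: hit
1: hit
3: hit
1: hit
3: hit
0: fault, frames [7, 1, 3, 0]
3: hit
1: hit
0: hit
7: hit
0: hit
4: fault, evict 3, frames [1, 7, 0, 4]
7: hit
4: hit

{0, 1, 4, 7}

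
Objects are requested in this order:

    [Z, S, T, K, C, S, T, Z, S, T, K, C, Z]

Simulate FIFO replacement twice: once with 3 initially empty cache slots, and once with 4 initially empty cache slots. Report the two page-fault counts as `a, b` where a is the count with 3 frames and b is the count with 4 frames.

10, 11

3 frames: F F F F F F F F . . F F . → 10 faults.
4 frames: F F F F F . . F F F F F F → 11 faults.
11 > 10: adding a frame increased faults — Belady's anomaly.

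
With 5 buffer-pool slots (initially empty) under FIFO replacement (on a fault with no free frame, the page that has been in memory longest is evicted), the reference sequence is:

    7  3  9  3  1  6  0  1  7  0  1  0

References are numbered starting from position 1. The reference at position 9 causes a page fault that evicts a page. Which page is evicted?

3

pos 1: 7 → fault, frames (7)
pos 2: 3 → fault, frames (7 3)
pos 3: 9 → fault, frames (7 3 9)
pos 4: 3 → hit
pos 5: 1 → fault, frames (7 3 9 1)
pos 6: 6 → fault, frames (7 3 9 1 6)
pos 7: 0 → fault, evict 7, frames (3 9 1 6 0)
pos 8: 1 → hit
pos 9: 7 → fault, evict 3, frames (9 1 6 0 7)
At position 9, page 3 is evicted.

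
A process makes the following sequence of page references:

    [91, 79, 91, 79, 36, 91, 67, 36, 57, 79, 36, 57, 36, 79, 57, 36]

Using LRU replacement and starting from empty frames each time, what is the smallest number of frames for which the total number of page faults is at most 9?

3

f=1: 16 faults
f=2: 13 faults
f=3: 6 faults
f=4: 6 faults
f=5: 5 faults
Smallest f with faults ≤ 9 is 3.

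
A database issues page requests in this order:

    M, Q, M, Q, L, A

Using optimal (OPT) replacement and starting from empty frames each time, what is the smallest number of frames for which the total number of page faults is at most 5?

f=1: 6 faults
f=2: 4 faults
f=3: 4 faults
f=4: 4 faults
Smallest f with faults ≤ 5 is 2.

2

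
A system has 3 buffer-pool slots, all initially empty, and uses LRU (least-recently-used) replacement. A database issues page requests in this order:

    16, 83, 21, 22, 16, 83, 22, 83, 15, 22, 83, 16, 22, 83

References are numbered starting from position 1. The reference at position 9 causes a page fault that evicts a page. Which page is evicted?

pos 1: 16: miss, frames (16)
pos 2: 83: miss, frames (16 83)
pos 3: 21: miss, frames (16 83 21)
pos 4: 22: miss, evict 16, frames (83 21 22)
pos 5: 16: miss, evict 83, frames (21 22 16)
pos 6: 83: miss, evict 21, frames (22 16 83)
pos 7: 22: hit
pos 8: 83: hit
pos 9: 15: miss, evict 16, frames (22 83 15)
At position 9, page 16 is evicted.

16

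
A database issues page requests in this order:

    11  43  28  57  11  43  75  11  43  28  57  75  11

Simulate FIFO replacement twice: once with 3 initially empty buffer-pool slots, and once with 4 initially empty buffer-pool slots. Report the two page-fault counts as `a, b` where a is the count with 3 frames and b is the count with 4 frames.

3 frames: F F F F F F F . . F F . F → 10 faults.
4 frames: F F F F . . F F F F F F F → 11 faults.
11 > 10: adding a frame increased faults — Belady's anomaly.

10, 11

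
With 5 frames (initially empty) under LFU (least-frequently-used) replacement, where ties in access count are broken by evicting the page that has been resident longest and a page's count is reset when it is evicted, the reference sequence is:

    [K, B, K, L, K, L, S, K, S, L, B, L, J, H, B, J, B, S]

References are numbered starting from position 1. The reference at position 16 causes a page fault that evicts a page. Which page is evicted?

pos 1: K: miss, frames {K}
pos 2: B: miss, frames {K,B}
pos 3: K: hit
pos 4: L: miss, frames {K,B,L}
pos 5: K: hit
pos 6: L: hit
pos 7: S: miss, frames {K,B,L,S}
pos 8: K: hit
pos 9: S: hit
pos 10: L: hit
pos 11: B: hit
pos 12: L: hit
pos 13: J: miss, frames {K,B,L,S,J}
pos 14: H: miss, evict J, frames {K,B,L,S,H}
pos 15: B: hit
pos 16: J: miss, evict H, frames {K,B,L,S,J}
At position 16, page H is evicted.

H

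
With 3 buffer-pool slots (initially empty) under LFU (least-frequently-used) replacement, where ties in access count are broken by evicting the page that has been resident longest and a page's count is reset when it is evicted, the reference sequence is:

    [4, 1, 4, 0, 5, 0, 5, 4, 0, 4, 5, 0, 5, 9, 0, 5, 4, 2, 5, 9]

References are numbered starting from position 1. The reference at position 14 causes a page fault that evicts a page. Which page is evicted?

4

pos 1: 4 -> fault, frames {4}
pos 2: 1 -> fault, frames {4,1}
pos 3: 4 -> hit
pos 4: 0 -> fault, frames {4,1,0}
pos 5: 5 -> fault, evict 1, frames {4,0,5}
pos 6: 0 -> hit
pos 7: 5 -> hit
pos 8: 4 -> hit
pos 9: 0 -> hit
pos 10: 4 -> hit
pos 11: 5 -> hit
pos 12: 0 -> hit
pos 13: 5 -> hit
pos 14: 9 -> fault, evict 4, frames {0,5,9}
At position 14, page 4 is evicted.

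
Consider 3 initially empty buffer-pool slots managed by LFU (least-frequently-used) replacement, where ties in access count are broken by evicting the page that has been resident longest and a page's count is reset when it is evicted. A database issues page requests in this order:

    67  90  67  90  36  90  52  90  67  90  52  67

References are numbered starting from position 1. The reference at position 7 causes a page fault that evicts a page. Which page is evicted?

pos 1: 67 -> fault, frames (67)
pos 2: 90 -> fault, frames (67 90)
pos 3: 67 -> hit
pos 4: 90 -> hit
pos 5: 36 -> fault, frames (67 90 36)
pos 6: 90 -> hit
pos 7: 52 -> fault, evict 36, frames (67 90 52)
At position 7, page 36 is evicted.

36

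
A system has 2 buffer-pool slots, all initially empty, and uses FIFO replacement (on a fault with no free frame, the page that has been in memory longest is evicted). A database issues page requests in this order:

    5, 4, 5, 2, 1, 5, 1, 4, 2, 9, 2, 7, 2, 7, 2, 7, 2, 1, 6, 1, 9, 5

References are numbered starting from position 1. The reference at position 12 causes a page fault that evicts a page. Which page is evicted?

pos 1: 5 → miss, frames [5]
pos 2: 4 → miss, frames [5, 4]
pos 3: 5 → hit
pos 4: 2 → miss, evict 5, frames [4, 2]
pos 5: 1 → miss, evict 4, frames [2, 1]
pos 6: 5 → miss, evict 2, frames [1, 5]
pos 7: 1 → hit
pos 8: 4 → miss, evict 1, frames [5, 4]
pos 9: 2 → miss, evict 5, frames [4, 2]
pos 10: 9 → miss, evict 4, frames [2, 9]
pos 11: 2 → hit
pos 12: 7 → miss, evict 2, frames [9, 7]
At position 12, page 2 is evicted.

2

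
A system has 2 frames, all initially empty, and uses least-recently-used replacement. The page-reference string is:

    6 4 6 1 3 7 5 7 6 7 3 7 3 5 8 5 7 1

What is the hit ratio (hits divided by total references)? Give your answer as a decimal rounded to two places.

6 -> fault, frames [6]
4 -> fault, frames [6, 4]
6 -> hit
1 -> fault, evict 4, frames [6, 1]
3 -> fault, evict 6, frames [1, 3]
7 -> fault, evict 1, frames [3, 7]
5 -> fault, evict 3, frames [7, 5]
7 -> hit
6 -> fault, evict 5, frames [7, 6]
7 -> hit
3 -> fault, evict 6, frames [7, 3]
7 -> hit
3 -> hit
5 -> fault, evict 7, frames [3, 5]
8 -> fault, evict 3, frames [5, 8]
5 -> hit
7 -> fault, evict 8, frames [5, 7]
1 -> fault, evict 5, frames [7, 1]
Hits: 6 of 18 references → 6/18 = 0.3333.

0.33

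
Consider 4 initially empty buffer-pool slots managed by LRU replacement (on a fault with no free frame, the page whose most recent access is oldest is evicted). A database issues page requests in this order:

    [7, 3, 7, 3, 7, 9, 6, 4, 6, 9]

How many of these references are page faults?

5

7 -> miss, frames {7}
3 -> miss, frames {7,3}
7 -> hit
3 -> hit
7 -> hit
9 -> miss, frames {3,7,9}
6 -> miss, frames {3,7,9,6}
4 -> miss, evict 3, frames {7,9,6,4}
6 -> hit
9 -> hit
Page faults: 5.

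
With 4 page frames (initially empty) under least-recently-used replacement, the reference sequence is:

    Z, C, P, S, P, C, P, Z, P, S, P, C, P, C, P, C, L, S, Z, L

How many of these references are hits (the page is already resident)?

14

Z: fault, frames {Z}
C: fault, frames {Z,C}
P: fault, frames {Z,C,P}
S: fault, frames {Z,C,P,S}
P: hit
C: hit
P: hit
Z: hit
P: hit
S: hit
P: hit
C: hit
P: hit
C: hit
P: hit
C: hit
L: fault, evict Z, frames {S,P,C,L}
S: hit
Z: fault, evict P, frames {C,L,S,Z}
L: hit
Hits: 14.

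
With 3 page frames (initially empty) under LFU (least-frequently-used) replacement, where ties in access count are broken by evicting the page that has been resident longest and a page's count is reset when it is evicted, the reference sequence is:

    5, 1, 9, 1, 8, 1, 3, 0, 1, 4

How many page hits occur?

3

5 -> miss, frames [5]
1 -> miss, frames [5, 1]
9 -> miss, frames [5, 1, 9]
1 -> hit
8 -> miss, evict 5, frames [1, 9, 8]
1 -> hit
3 -> miss, evict 9, frames [1, 8, 3]
0 -> miss, evict 8, frames [1, 3, 0]
1 -> hit
4 -> miss, evict 3, frames [1, 0, 4]
Hits: 3.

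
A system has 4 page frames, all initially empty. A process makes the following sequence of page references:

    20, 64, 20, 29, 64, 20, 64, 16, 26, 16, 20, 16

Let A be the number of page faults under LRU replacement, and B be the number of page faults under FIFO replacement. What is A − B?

-1

Under LRU: F F . F . . . F F . . . → 5 faults.
Under FIFO: F F . F . . . F F . F . → 6 faults.
A − B = 5 − 6 = -1.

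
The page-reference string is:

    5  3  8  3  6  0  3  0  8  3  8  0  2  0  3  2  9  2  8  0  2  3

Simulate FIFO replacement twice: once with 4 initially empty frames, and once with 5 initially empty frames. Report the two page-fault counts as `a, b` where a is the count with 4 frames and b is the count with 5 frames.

4 frames: F F F . F F . . . . . . F . F . F . F F F F → 12 faults.
5 frames: F F F . F F . . . . . . F . . . F . . . . F → 8 faults.
8 < 12: adding a frame reduced faults, as is typical.

12, 8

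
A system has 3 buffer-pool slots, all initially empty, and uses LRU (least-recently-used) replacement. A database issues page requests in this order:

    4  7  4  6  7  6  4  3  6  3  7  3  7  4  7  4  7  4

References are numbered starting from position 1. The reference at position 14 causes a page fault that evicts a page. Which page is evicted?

6

pos 1: 4 → fault, frames {4}
pos 2: 7 → fault, frames {4,7}
pos 3: 4 → hit
pos 4: 6 → fault, frames {7,4,6}
pos 5: 7 → hit
pos 6: 6 → hit
pos 7: 4 → hit
pos 8: 3 → fault, evict 7, frames {6,4,3}
pos 9: 6 → hit
pos 10: 3 → hit
pos 11: 7 → fault, evict 4, frames {6,3,7}
pos 12: 3 → hit
pos 13: 7 → hit
pos 14: 4 → fault, evict 6, frames {3,7,4}
At position 14, page 6 is evicted.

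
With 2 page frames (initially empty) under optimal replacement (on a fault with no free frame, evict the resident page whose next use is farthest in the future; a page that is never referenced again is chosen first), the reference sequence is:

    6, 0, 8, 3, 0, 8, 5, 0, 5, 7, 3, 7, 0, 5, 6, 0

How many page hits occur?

5

6 -> miss, frames {6}
0 -> miss, frames {6,0}
8 -> miss, evict 6, frames {0,8}
3 -> miss, evict 8, frames {0,3}
0 -> hit
8 -> miss, evict 3, frames {0,8}
5 -> miss, evict 8, frames {0,5}
0 -> hit
5 -> hit
7 -> miss, evict 5, frames {0,7}
3 -> miss, evict 0, frames {7,3}
7 -> hit
0 -> miss, evict 3, frames {7,0}
5 -> miss, evict 7, frames {0,5}
6 -> miss, evict 5, frames {0,6}
0 -> hit
Hits: 5.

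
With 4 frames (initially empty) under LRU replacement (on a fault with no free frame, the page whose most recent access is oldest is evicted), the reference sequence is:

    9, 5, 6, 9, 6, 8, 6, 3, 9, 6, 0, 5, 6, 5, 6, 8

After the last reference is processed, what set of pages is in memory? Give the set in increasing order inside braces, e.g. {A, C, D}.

9 -> miss, frames (9)
5 -> miss, frames (9 5)
6 -> miss, frames (9 5 6)
9 -> hit
6 -> hit
8 -> miss, frames (5 9 6 8)
6 -> hit
3 -> miss, evict 5, frames (9 8 6 3)
9 -> hit
6 -> hit
0 -> miss, evict 8, frames (3 9 6 0)
5 -> miss, evict 3, frames (9 6 0 5)
6 -> hit
5 -> hit
6 -> hit
8 -> miss, evict 9, frames (0 5 6 8)

{0, 5, 6, 8}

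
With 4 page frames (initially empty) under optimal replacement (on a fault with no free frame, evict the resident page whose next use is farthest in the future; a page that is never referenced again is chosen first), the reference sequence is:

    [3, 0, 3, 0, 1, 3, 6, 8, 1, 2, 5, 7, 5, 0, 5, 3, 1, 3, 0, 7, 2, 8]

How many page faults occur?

11

3 → miss, frames (3)
0 → miss, frames (3 0)
3 → hit
0 → hit
1 → miss, frames (3 0 1)
3 → hit
6 → miss, frames (3 0 1 6)
8 → miss, evict 6, frames (3 0 1 8)
1 → hit
2 → miss, evict 8, frames (3 0 1 2)
5 → miss, evict 2, frames (3 0 1 5)
7 → miss, evict 1, frames (3 0 5 7)
5 → hit
0 → hit
5 → hit
3 → hit
1 → miss, evict 5, frames (3 0 7 1)
3 → hit
0 → hit
7 → hit
2 → miss, evict 1, frames (3 0 7 2)
8 → miss, evict 2, frames (3 0 7 8)
Page faults: 11.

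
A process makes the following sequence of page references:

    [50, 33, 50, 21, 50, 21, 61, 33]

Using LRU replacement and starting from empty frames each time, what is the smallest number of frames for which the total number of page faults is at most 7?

2

f=1: 8 faults
f=2: 5 faults
f=3: 5 faults
f=4: 4 faults
Smallest f with faults ≤ 7 is 2.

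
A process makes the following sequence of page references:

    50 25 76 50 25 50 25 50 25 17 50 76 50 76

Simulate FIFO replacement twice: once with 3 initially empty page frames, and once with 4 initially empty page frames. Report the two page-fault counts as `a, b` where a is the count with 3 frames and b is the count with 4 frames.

3 frames: F F F . . . . . . F F . . . → 5 faults.
4 frames: F F F . . . . . . F . . . . → 4 faults.
4 < 5: adding a frame reduced faults, as is typical.

5, 4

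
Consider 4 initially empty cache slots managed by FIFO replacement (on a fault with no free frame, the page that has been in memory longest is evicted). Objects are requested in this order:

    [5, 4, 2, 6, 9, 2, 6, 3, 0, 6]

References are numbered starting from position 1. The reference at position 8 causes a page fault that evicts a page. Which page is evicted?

pos 1: 5 → fault, frames {5}
pos 2: 4 → fault, frames {5,4}
pos 3: 2 → fault, frames {5,4,2}
pos 4: 6 → fault, frames {5,4,2,6}
pos 5: 9 → fault, evict 5, frames {4,2,6,9}
pos 6: 2 → hit
pos 7: 6 → hit
pos 8: 3 → fault, evict 4, frames {2,6,9,3}
At position 8, page 4 is evicted.

4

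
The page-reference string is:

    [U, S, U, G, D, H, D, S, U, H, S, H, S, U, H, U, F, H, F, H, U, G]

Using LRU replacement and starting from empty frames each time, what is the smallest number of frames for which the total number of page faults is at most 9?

f=1: 22 faults
f=2: 15 faults
f=3: 10 faults
f=4: 9 faults
f=5: 7 faults
f=6: 6 faults
Smallest f with faults ≤ 9 is 4.

4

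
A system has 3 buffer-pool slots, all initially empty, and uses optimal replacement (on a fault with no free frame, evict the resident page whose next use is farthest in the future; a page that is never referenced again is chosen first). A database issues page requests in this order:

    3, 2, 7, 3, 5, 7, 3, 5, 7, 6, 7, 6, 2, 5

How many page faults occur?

6

3: miss, frames (3)
2: miss, frames (3 2)
7: miss, frames (3 2 7)
3: hit
5: miss, evict 2, frames (3 7 5)
7: hit
3: hit
5: hit
7: hit
6: miss, evict 3, frames (7 5 6)
7: hit
6: hit
2: miss, evict 6, frames (7 5 2)
5: hit
Page faults: 6.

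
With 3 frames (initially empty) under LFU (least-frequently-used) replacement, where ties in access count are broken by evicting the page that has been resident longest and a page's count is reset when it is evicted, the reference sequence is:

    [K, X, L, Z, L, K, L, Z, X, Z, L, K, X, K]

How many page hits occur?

K → fault, frames (K)
X → fault, frames (K X)
L → fault, frames (K X L)
Z → fault, evict K, frames (X L Z)
L → hit
K → fault, evict X, frames (L Z K)
L → hit
Z → hit
X → fault, evict K, frames (L Z X)
Z → hit
L → hit
K → fault, evict X, frames (L Z K)
X → fault, evict K, frames (L Z X)
K → fault, evict X, frames (L Z K)
Hits: 5.

5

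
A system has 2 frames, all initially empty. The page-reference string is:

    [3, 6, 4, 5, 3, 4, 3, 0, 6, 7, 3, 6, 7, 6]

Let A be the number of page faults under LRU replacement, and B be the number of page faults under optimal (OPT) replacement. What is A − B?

3

Under LRU: F F F F F F . F F F F F F . → 12 faults.
Under OPT: F F F F . F . F F F . F . . → 9 faults.
A − B = 12 − 9 = 3.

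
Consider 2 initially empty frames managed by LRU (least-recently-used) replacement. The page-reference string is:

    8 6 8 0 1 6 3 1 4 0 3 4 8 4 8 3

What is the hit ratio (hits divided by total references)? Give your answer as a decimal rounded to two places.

0.19

8 → fault, frames {8}
6 → fault, frames {8,6}
8 → hit
0 → fault, evict 6, frames {8,0}
1 → fault, evict 8, frames {0,1}
6 → fault, evict 0, frames {1,6}
3 → fault, evict 1, frames {6,3}
1 → fault, evict 6, frames {3,1}
4 → fault, evict 3, frames {1,4}
0 → fault, evict 1, frames {4,0}
3 → fault, evict 4, frames {0,3}
4 → fault, evict 0, frames {3,4}
8 → fault, evict 3, frames {4,8}
4 → hit
8 → hit
3 → fault, evict 4, frames {8,3}
Hits: 3 of 16 references → 3/16 = 0.1875.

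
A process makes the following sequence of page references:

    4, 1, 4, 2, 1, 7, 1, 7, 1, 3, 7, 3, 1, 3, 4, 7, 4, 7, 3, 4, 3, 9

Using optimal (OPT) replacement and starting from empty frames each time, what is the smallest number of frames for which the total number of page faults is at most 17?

2

f=1: 22 faults
f=2: 10 faults
f=3: 7 faults
f=4: 6 faults
f=5: 6 faults
f=6: 6 faults
Smallest f with faults ≤ 17 is 2.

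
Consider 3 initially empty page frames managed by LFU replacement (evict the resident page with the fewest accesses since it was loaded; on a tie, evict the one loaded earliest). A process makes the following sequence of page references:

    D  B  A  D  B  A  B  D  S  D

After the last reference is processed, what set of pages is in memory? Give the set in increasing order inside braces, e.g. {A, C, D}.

D -> fault, frames {D}
B -> fault, frames {D,B}
A -> fault, frames {D,B,A}
D -> hit
B -> hit
A -> hit
B -> hit
D -> hit
S -> fault, evict A, frames {D,B,S}
D -> hit

{B, D, S}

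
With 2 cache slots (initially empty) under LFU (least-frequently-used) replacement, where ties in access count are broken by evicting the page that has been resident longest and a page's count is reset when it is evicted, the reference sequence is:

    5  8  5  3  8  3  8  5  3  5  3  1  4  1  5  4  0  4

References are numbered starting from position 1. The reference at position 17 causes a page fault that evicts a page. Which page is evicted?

pos 1: 5 -> fault, frames (5)
pos 2: 8 -> fault, frames (5 8)
pos 3: 5 -> hit
pos 4: 3 -> fault, evict 8, frames (5 3)
pos 5: 8 -> fault, evict 3, frames (5 8)
pos 6: 3 -> fault, evict 8, frames (5 3)
pos 7: 8 -> fault, evict 3, frames (5 8)
pos 8: 5 -> hit
pos 9: 3 -> fault, evict 8, frames (5 3)
pos 10: 5 -> hit
pos 11: 3 -> hit
pos 12: 1 -> fault, evict 3, frames (5 1)
pos 13: 4 -> fault, evict 1, frames (5 4)
pos 14: 1 -> fault, evict 4, frames (5 1)
pos 15: 5 -> hit
pos 16: 4 -> fault, evict 1, frames (5 4)
pos 17: 0 -> fault, evict 4, frames (5 0)
At position 17, page 4 is evicted.

4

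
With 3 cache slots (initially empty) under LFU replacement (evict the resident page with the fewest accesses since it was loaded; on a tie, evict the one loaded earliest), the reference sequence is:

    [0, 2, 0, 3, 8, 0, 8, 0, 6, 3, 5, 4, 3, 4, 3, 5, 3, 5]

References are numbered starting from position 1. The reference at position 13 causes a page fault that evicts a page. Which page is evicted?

pos 1: 0 → fault, frames [0]
pos 2: 2 → fault, frames [0, 2]
pos 3: 0 → hit
pos 4: 3 → fault, frames [0, 2, 3]
pos 5: 8 → fault, evict 2, frames [0, 3, 8]
pos 6: 0 → hit
pos 7: 8 → hit
pos 8: 0 → hit
pos 9: 6 → fault, evict 3, frames [0, 8, 6]
pos 10: 3 → fault, evict 6, frames [0, 8, 3]
pos 11: 5 → fault, evict 3, frames [0, 8, 5]
pos 12: 4 → fault, evict 5, frames [0, 8, 4]
pos 13: 3 → fault, evict 4, frames [0, 8, 3]
At position 13, page 4 is evicted.

4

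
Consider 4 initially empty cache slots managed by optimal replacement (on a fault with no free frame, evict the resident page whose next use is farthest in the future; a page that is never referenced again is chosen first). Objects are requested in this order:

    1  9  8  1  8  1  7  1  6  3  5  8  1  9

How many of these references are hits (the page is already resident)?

1: miss, frames (1)
9: miss, frames (1 9)
8: miss, frames (1 9 8)
1: hit
8: hit
1: hit
7: miss, frames (1 9 8 7)
1: hit
6: miss, evict 7, frames (1 9 8 6)
3: miss, evict 6, frames (1 9 8 3)
5: miss, evict 3, frames (1 9 8 5)
8: hit
1: hit
9: hit
Hits: 7.

7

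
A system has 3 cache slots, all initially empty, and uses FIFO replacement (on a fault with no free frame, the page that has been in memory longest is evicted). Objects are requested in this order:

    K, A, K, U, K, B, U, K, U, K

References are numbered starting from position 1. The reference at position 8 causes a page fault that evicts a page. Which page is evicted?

pos 1: K -> miss, frames (K)
pos 2: A -> miss, frames (K A)
pos 3: K -> hit
pos 4: U -> miss, frames (K A U)
pos 5: K -> hit
pos 6: B -> miss, evict K, frames (A U B)
pos 7: U -> hit
pos 8: K -> miss, evict A, frames (U B K)
At position 8, page A is evicted.

A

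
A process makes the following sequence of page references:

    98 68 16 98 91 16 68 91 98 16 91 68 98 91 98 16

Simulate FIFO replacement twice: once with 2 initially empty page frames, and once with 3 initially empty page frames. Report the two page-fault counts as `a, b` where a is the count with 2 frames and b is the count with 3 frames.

2 frames: F F F F F F F F F F F F F F . F → 15 faults.
3 frames: F F F . F . . . F . . F . . . F → 7 faults.
7 < 15: adding a frame reduced faults, as is typical.

15, 7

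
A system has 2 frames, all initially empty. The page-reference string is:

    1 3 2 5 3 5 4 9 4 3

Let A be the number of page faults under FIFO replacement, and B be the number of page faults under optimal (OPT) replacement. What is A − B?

1

Under FIFO: F F F F F . F F . F → 8 faults.
Under OPT: F F F F . . F F . F → 7 faults.
A − B = 8 − 7 = 1.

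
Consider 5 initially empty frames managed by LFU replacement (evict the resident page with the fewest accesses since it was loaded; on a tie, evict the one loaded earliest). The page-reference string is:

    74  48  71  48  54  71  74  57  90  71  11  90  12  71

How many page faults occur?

8

74 → fault, frames {74}
48 → fault, frames {74,48}
71 → fault, frames {74,48,71}
48 → hit
54 → fault, frames {74,48,71,54}
71 → hit
74 → hit
57 → fault, frames {74,48,71,54,57}
90 → fault, evict 54, frames {74,48,71,57,90}
71 → hit
11 → fault, evict 57, frames {74,48,71,90,11}
90 → hit
12 → fault, evict 11, frames {74,48,71,90,12}
71 → hit
Page faults: 8.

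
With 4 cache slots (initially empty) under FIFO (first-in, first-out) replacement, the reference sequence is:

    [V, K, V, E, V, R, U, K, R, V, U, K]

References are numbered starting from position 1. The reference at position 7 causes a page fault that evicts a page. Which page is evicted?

V

pos 1: V → miss, frames [V]
pos 2: K → miss, frames [V, K]
pos 3: V → hit
pos 4: E → miss, frames [V, K, E]
pos 5: V → hit
pos 6: R → miss, frames [V, K, E, R]
pos 7: U → miss, evict V, frames [K, E, R, U]
At position 7, page V is evicted.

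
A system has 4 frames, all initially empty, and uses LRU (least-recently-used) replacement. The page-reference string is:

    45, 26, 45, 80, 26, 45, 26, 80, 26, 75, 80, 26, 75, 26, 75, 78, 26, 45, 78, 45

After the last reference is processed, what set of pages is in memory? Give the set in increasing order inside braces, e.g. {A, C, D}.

{26, 45, 75, 78}

45: miss, frames {45}
26: miss, frames {45,26}
45: hit
80: miss, frames {26,45,80}
26: hit
45: hit
26: hit
80: hit
26: hit
75: miss, frames {45,80,26,75}
80: hit
26: hit
75: hit
26: hit
75: hit
78: miss, evict 45, frames {80,26,75,78}
26: hit
45: miss, evict 80, frames {75,78,26,45}
78: hit
45: hit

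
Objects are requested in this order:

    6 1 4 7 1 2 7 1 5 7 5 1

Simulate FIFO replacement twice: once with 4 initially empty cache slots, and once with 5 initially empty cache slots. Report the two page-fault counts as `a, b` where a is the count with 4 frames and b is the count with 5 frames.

7, 6

4 frames: F F F F . F . . F . . F → 7 faults.
5 frames: F F F F . F . . F . . . → 6 faults.
6 < 7: adding a frame reduced faults, as is typical.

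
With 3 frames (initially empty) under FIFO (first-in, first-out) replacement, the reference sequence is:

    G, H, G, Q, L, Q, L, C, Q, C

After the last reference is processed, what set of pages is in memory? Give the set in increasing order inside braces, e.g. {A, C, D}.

{C, L, Q}

G -> miss, frames {G}
H -> miss, frames {G,H}
G -> hit
Q -> miss, frames {G,H,Q}
L -> miss, evict G, frames {H,Q,L}
Q -> hit
L -> hit
C -> miss, evict H, frames {Q,L,C}
Q -> hit
C -> hit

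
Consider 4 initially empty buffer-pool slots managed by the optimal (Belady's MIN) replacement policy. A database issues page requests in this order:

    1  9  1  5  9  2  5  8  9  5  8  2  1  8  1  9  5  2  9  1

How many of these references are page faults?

1: miss, frames {1}
9: miss, frames {1,9}
1: hit
5: miss, frames {1,9,5}
9: hit
2: miss, frames {1,9,5,2}
5: hit
8: miss, evict 1, frames {9,5,2,8}
9: hit
5: hit
8: hit
2: hit
1: miss, evict 2, frames {9,5,8,1}
8: hit
1: hit
9: hit
5: hit
2: miss, evict 8, frames {9,5,1,2}
9: hit
1: hit
Page faults: 7.

7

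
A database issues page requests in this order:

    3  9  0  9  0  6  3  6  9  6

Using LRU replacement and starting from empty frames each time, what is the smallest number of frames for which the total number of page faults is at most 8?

2

f=1: 10 faults
f=2: 6 faults
f=3: 6 faults
f=4: 4 faults
Smallest f with faults ≤ 8 is 2.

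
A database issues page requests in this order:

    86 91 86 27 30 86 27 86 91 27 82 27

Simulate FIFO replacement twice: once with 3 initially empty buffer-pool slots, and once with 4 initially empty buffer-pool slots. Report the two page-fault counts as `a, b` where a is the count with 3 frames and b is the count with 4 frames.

8, 5

3 frames: F F . F F F . . F F F . → 8 faults.
4 frames: F F . F F . . . . . F . → 5 faults.
5 < 8: adding a frame reduced faults, as is typical.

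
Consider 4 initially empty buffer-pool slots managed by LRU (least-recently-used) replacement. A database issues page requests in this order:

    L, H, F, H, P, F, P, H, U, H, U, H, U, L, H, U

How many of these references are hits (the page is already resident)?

L -> fault, frames (L)
H -> fault, frames (L H)
F -> fault, frames (L H F)
H -> hit
P -> fault, frames (L F H P)
F -> hit
P -> hit
H -> hit
U -> fault, evict L, frames (F P H U)
H -> hit
U -> hit
H -> hit
U -> hit
L -> fault, evict F, frames (P H U L)
H -> hit
U -> hit
Hits: 10.

10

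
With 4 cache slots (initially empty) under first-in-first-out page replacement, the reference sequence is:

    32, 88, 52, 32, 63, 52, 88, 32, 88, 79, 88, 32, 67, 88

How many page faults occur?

32 → miss, frames (32)
88 → miss, frames (32 88)
52 → miss, frames (32 88 52)
32 → hit
63 → miss, frames (32 88 52 63)
52 → hit
88 → hit
32 → hit
88 → hit
79 → miss, evict 32, frames (88 52 63 79)
88 → hit
32 → miss, evict 88, frames (52 63 79 32)
67 → miss, evict 52, frames (63 79 32 67)
88 → miss, evict 63, frames (79 32 67 88)
Page faults: 8.

8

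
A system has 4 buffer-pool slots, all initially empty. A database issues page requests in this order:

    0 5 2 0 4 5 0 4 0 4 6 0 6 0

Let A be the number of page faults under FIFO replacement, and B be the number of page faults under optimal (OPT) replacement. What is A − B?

1

Under FIFO: F F F . F . . . . . F F . . → 6 faults.
Under OPT: F F F . F . . . . . F . . . → 5 faults.
A − B = 6 − 5 = 1.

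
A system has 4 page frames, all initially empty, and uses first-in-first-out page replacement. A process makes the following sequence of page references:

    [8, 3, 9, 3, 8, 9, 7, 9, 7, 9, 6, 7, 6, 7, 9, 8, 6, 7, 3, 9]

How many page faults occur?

8

8: miss, frames (8)
3: miss, frames (8 3)
9: miss, frames (8 3 9)
3: hit
8: hit
9: hit
7: miss, frames (8 3 9 7)
9: hit
7: hit
9: hit
6: miss, evict 8, frames (3 9 7 6)
7: hit
6: hit
7: hit
9: hit
8: miss, evict 3, frames (9 7 6 8)
6: hit
7: hit
3: miss, evict 9, frames (7 6 8 3)
9: miss, evict 7, frames (6 8 3 9)
Page faults: 8.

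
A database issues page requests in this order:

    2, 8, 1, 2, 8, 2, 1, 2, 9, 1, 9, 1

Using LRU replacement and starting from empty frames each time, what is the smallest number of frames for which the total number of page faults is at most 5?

3

f=1: 12 faults
f=2: 8 faults
f=3: 4 faults
f=4: 4 faults
Smallest f with faults ≤ 5 is 3.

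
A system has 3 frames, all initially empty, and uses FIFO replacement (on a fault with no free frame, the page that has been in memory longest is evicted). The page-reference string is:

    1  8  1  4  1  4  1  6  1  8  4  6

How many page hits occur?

1 → fault, frames {1}
8 → fault, frames {1,8}
1 → hit
4 → fault, frames {1,8,4}
1 → hit
4 → hit
1 → hit
6 → fault, evict 1, frames {8,4,6}
1 → fault, evict 8, frames {4,6,1}
8 → fault, evict 4, frames {6,1,8}
4 → fault, evict 6, frames {1,8,4}
6 → fault, evict 1, frames {8,4,6}
Hits: 4.

4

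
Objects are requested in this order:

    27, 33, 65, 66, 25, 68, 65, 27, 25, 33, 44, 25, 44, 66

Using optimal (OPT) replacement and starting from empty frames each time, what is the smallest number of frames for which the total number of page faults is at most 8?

5

f=1: 14 faults
f=2: 11 faults
f=3: 10 faults
f=4: 9 faults
f=5: 8 faults
f=6: 7 faults
f=7: 7 faults
Smallest f with faults ≤ 8 is 5.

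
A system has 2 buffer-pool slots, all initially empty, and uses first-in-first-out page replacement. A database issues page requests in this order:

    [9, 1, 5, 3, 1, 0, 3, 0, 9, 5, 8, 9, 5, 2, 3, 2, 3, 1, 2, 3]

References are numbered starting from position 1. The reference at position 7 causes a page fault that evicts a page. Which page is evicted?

1

pos 1: 9 -> miss, frames {9}
pos 2: 1 -> miss, frames {9,1}
pos 3: 5 -> miss, evict 9, frames {1,5}
pos 4: 3 -> miss, evict 1, frames {5,3}
pos 5: 1 -> miss, evict 5, frames {3,1}
pos 6: 0 -> miss, evict 3, frames {1,0}
pos 7: 3 -> miss, evict 1, frames {0,3}
At position 7, page 1 is evicted.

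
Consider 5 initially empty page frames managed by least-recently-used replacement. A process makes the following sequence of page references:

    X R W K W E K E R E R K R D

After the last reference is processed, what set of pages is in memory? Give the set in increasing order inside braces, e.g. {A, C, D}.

X -> fault, frames [X]
R -> fault, frames [X, R]
W -> fault, frames [X, R, W]
K -> fault, frames [X, R, W, K]
W -> hit
E -> fault, frames [X, R, K, W, E]
K -> hit
E -> hit
R -> hit
E -> hit
R -> hit
K -> hit
R -> hit
D -> fault, evict X, frames [W, E, K, R, D]

{D, E, K, R, W}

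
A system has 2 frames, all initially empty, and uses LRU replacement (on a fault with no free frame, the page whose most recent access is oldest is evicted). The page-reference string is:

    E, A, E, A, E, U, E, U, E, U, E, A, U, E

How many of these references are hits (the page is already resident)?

E → fault, frames [E]
A → fault, frames [E, A]
E → hit
A → hit
E → hit
U → fault, evict A, frames [E, U]
E → hit
U → hit
E → hit
U → hit
E → hit
A → fault, evict U, frames [E, A]
U → fault, evict E, frames [A, U]
E → fault, evict A, frames [U, E]
Hits: 8.

8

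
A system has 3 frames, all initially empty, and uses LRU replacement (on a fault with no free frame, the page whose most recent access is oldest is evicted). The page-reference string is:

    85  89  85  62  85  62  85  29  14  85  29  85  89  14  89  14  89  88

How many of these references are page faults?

85: fault, frames (85)
89: fault, frames (85 89)
85: hit
62: fault, frames (89 85 62)
85: hit
62: hit
85: hit
29: fault, evict 89, frames (62 85 29)
14: fault, evict 62, frames (85 29 14)
85: hit
29: hit
85: hit
89: fault, evict 14, frames (29 85 89)
14: fault, evict 29, frames (85 89 14)
89: hit
14: hit
89: hit
88: fault, evict 85, frames (14 89 88)
Page faults: 8.

8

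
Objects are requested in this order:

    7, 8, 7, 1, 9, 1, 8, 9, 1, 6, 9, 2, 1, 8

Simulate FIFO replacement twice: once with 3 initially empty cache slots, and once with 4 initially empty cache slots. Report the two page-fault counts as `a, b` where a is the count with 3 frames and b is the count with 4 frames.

3 frames: F F . F F . . . . F . F F F → 8 faults.
4 frames: F F . F F . . . . F . F . F → 7 faults.
7 < 8: adding a frame reduced faults, as is typical.

8, 7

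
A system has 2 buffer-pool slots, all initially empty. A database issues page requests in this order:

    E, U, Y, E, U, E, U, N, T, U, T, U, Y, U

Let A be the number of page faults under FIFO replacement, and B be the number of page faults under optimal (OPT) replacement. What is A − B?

2

Under FIFO: F F F F F . . F F F . . F . → 9 faults.
Under OPT: F F F . F . . F F . . . F . → 7 faults.
A − B = 9 − 7 = 2.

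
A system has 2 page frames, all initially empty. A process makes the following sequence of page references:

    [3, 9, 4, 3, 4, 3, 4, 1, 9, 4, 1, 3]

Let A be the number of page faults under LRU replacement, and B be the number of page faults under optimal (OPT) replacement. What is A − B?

2

Under LRU: F F F F . . . F F F F F → 9 faults.
Under OPT: F F F . . . . F F . F F → 7 faults.
A − B = 9 − 7 = 2.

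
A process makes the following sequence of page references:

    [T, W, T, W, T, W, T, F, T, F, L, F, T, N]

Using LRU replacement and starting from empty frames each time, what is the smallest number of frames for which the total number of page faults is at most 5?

3

f=1: 14 faults
f=2: 6 faults
f=3: 5 faults
f=4: 5 faults
f=5: 5 faults
Smallest f with faults ≤ 5 is 3.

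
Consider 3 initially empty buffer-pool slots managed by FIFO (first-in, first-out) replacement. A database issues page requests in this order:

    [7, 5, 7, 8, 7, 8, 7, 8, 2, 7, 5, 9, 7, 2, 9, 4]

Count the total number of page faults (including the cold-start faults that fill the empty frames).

9

7: miss, frames [7]
5: miss, frames [7, 5]
7: hit
8: miss, frames [7, 5, 8]
7: hit
8: hit
7: hit
8: hit
2: miss, evict 7, frames [5, 8, 2]
7: miss, evict 5, frames [8, 2, 7]
5: miss, evict 8, frames [2, 7, 5]
9: miss, evict 2, frames [7, 5, 9]
7: hit
2: miss, evict 7, frames [5, 9, 2]
9: hit
4: miss, evict 5, frames [9, 2, 4]
Page faults: 9.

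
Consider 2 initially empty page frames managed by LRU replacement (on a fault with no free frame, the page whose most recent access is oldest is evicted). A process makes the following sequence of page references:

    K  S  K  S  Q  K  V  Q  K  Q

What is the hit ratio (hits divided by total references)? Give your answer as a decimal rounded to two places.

0.30

K → miss, frames (K)
S → miss, frames (K S)
K → hit
S → hit
Q → miss, evict K, frames (S Q)
K → miss, evict S, frames (Q K)
V → miss, evict Q, frames (K V)
Q → miss, evict K, frames (V Q)
K → miss, evict V, frames (Q K)
Q → hit
Hits: 3 of 10 references → 3/10 = 0.3000.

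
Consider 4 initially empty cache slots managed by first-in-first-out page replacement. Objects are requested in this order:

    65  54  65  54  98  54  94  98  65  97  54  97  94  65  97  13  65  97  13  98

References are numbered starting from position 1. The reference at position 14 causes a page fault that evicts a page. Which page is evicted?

54

pos 1: 65 → miss, frames [65]
pos 2: 54 → miss, frames [65, 54]
pos 3: 65 → hit
pos 4: 54 → hit
pos 5: 98 → miss, frames [65, 54, 98]
pos 6: 54 → hit
pos 7: 94 → miss, frames [65, 54, 98, 94]
pos 8: 98 → hit
pos 9: 65 → hit
pos 10: 97 → miss, evict 65, frames [54, 98, 94, 97]
pos 11: 54 → hit
pos 12: 97 → hit
pos 13: 94 → hit
pos 14: 65 → miss, evict 54, frames [98, 94, 97, 65]
At position 14, page 54 is evicted.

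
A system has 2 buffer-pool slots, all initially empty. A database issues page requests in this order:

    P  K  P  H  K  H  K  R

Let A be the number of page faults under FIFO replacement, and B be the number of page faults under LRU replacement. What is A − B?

-1

Under FIFO: F F . F . . . F → 4 faults.
Under LRU: F F . F F . . F → 5 faults.
A − B = 4 − 5 = -1.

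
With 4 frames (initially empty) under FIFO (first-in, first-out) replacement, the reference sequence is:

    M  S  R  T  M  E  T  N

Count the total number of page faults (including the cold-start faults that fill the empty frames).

M → miss, frames (M)
S → miss, frames (M S)
R → miss, frames (M S R)
T → miss, frames (M S R T)
M → hit
E → miss, evict M, frames (S R T E)
T → hit
N → miss, evict S, frames (R T E N)
Page faults: 6.

6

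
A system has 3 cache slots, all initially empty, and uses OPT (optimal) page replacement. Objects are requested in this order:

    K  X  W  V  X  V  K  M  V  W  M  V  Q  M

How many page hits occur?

7

K → miss, frames [K]
X → miss, frames [K, X]
W → miss, frames [K, X, W]
V → miss, evict W, frames [K, X, V]
X → hit
V → hit
K → hit
M → miss, evict X, frames [K, V, M]
V → hit
W → miss, evict K, frames [V, M, W]
M → hit
V → hit
Q → miss, evict W, frames [V, M, Q]
M → hit
Hits: 7.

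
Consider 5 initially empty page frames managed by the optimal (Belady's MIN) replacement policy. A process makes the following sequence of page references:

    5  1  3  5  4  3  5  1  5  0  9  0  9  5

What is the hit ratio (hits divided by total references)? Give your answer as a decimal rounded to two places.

0.57

5 → fault, frames (5)
1 → fault, frames (5 1)
3 → fault, frames (5 1 3)
5 → hit
4 → fault, frames (5 1 3 4)
3 → hit
5 → hit
1 → hit
5 → hit
0 → fault, frames (5 1 3 4 0)
9 → fault, evict 4, frames (5 1 3 0 9)
0 → hit
9 → hit
5 → hit
Hits: 8 of 14 references → 8/14 = 0.5714.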